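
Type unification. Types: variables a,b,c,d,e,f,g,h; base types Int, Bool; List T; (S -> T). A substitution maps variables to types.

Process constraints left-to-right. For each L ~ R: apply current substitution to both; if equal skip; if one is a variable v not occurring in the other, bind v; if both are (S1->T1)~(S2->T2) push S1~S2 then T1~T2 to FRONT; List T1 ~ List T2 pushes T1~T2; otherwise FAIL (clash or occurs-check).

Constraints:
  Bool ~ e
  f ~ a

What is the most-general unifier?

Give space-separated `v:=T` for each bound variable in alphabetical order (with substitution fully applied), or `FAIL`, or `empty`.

Answer: e:=Bool f:=a

Derivation:
step 1: unify Bool ~ e  [subst: {-} | 1 pending]
  bind e := Bool
step 2: unify f ~ a  [subst: {e:=Bool} | 0 pending]
  bind f := a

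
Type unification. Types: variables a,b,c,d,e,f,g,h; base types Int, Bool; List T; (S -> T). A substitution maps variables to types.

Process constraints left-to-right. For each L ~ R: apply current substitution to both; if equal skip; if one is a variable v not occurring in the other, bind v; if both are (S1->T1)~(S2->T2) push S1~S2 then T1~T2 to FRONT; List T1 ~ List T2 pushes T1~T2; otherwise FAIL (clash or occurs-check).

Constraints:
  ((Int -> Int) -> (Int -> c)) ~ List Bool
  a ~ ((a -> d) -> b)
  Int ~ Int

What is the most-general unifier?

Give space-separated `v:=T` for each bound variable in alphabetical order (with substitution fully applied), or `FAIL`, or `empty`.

step 1: unify ((Int -> Int) -> (Int -> c)) ~ List Bool  [subst: {-} | 2 pending]
  clash: ((Int -> Int) -> (Int -> c)) vs List Bool

Answer: FAIL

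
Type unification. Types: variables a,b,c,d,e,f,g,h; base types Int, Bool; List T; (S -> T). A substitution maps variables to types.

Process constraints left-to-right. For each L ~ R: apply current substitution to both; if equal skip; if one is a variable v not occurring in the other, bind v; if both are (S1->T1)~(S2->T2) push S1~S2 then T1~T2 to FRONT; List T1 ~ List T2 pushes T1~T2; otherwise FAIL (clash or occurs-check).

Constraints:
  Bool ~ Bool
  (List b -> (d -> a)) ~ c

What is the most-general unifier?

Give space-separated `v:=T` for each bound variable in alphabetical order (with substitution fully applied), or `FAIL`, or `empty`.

Answer: c:=(List b -> (d -> a))

Derivation:
step 1: unify Bool ~ Bool  [subst: {-} | 1 pending]
  -> identical, skip
step 2: unify (List b -> (d -> a)) ~ c  [subst: {-} | 0 pending]
  bind c := (List b -> (d -> a))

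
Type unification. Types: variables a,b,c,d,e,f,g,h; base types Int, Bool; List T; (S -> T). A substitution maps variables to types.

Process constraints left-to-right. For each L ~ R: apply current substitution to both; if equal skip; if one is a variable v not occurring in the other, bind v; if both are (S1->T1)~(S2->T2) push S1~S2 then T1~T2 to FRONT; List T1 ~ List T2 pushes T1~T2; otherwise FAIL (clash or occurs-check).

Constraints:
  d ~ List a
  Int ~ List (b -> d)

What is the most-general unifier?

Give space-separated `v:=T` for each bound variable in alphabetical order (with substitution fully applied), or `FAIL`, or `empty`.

Answer: FAIL

Derivation:
step 1: unify d ~ List a  [subst: {-} | 1 pending]
  bind d := List a
step 2: unify Int ~ List (b -> List a)  [subst: {d:=List a} | 0 pending]
  clash: Int vs List (b -> List a)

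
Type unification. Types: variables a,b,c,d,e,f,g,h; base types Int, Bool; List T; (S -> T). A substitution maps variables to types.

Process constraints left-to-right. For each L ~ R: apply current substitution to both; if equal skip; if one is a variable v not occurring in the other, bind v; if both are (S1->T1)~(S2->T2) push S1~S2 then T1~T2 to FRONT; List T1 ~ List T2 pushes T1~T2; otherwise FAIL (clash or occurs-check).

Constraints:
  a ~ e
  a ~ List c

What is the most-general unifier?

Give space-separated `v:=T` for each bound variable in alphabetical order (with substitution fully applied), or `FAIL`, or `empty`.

step 1: unify a ~ e  [subst: {-} | 1 pending]
  bind a := e
step 2: unify e ~ List c  [subst: {a:=e} | 0 pending]
  bind e := List c

Answer: a:=List c e:=List c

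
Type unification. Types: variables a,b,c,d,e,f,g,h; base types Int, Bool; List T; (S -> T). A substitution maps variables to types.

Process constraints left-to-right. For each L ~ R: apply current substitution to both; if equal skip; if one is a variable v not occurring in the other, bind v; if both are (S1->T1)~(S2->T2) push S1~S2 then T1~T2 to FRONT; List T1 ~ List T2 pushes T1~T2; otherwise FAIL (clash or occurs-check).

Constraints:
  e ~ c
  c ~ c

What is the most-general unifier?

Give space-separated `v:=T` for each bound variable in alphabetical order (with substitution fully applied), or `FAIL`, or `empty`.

Answer: e:=c

Derivation:
step 1: unify e ~ c  [subst: {-} | 1 pending]
  bind e := c
step 2: unify c ~ c  [subst: {e:=c} | 0 pending]
  -> identical, skip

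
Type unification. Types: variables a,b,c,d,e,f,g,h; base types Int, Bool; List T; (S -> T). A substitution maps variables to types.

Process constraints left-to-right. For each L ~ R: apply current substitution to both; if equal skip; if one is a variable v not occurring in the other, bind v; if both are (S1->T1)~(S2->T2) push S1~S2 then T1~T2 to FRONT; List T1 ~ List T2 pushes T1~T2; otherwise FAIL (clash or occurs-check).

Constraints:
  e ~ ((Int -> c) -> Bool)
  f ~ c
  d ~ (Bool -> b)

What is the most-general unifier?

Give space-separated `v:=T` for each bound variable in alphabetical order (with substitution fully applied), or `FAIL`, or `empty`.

step 1: unify e ~ ((Int -> c) -> Bool)  [subst: {-} | 2 pending]
  bind e := ((Int -> c) -> Bool)
step 2: unify f ~ c  [subst: {e:=((Int -> c) -> Bool)} | 1 pending]
  bind f := c
step 3: unify d ~ (Bool -> b)  [subst: {e:=((Int -> c) -> Bool), f:=c} | 0 pending]
  bind d := (Bool -> b)

Answer: d:=(Bool -> b) e:=((Int -> c) -> Bool) f:=c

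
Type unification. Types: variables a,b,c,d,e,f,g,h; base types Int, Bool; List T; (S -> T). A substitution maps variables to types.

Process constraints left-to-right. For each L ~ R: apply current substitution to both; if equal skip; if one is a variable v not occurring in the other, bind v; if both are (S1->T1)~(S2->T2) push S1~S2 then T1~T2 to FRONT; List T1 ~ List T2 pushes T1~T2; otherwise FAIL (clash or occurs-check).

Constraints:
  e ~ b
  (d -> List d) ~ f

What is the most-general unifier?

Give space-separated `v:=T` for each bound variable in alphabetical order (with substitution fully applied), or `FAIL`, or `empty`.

step 1: unify e ~ b  [subst: {-} | 1 pending]
  bind e := b
step 2: unify (d -> List d) ~ f  [subst: {e:=b} | 0 pending]
  bind f := (d -> List d)

Answer: e:=b f:=(d -> List d)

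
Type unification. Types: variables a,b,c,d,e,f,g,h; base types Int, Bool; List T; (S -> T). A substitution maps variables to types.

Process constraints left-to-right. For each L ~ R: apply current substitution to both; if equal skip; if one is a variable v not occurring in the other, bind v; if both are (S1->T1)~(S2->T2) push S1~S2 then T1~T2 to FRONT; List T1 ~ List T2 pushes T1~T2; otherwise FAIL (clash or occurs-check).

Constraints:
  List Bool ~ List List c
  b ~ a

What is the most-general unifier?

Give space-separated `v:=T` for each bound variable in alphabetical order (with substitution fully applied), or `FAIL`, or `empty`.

step 1: unify List Bool ~ List List c  [subst: {-} | 1 pending]
  -> decompose List: push Bool~List c
step 2: unify Bool ~ List c  [subst: {-} | 1 pending]
  clash: Bool vs List c

Answer: FAIL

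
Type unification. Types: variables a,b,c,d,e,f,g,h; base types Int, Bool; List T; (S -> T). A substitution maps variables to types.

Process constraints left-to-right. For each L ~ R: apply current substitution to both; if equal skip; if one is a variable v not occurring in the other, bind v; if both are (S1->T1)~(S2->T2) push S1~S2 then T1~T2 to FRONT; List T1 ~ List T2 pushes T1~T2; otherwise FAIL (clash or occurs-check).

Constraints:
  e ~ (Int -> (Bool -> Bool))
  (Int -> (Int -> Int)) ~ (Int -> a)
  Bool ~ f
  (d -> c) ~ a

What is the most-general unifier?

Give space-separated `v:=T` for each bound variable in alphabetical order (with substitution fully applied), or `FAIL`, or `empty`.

Answer: a:=(Int -> Int) c:=Int d:=Int e:=(Int -> (Bool -> Bool)) f:=Bool

Derivation:
step 1: unify e ~ (Int -> (Bool -> Bool))  [subst: {-} | 3 pending]
  bind e := (Int -> (Bool -> Bool))
step 2: unify (Int -> (Int -> Int)) ~ (Int -> a)  [subst: {e:=(Int -> (Bool -> Bool))} | 2 pending]
  -> decompose arrow: push Int~Int, (Int -> Int)~a
step 3: unify Int ~ Int  [subst: {e:=(Int -> (Bool -> Bool))} | 3 pending]
  -> identical, skip
step 4: unify (Int -> Int) ~ a  [subst: {e:=(Int -> (Bool -> Bool))} | 2 pending]
  bind a := (Int -> Int)
step 5: unify Bool ~ f  [subst: {e:=(Int -> (Bool -> Bool)), a:=(Int -> Int)} | 1 pending]
  bind f := Bool
step 6: unify (d -> c) ~ (Int -> Int)  [subst: {e:=(Int -> (Bool -> Bool)), a:=(Int -> Int), f:=Bool} | 0 pending]
  -> decompose arrow: push d~Int, c~Int
step 7: unify d ~ Int  [subst: {e:=(Int -> (Bool -> Bool)), a:=(Int -> Int), f:=Bool} | 1 pending]
  bind d := Int
step 8: unify c ~ Int  [subst: {e:=(Int -> (Bool -> Bool)), a:=(Int -> Int), f:=Bool, d:=Int} | 0 pending]
  bind c := Int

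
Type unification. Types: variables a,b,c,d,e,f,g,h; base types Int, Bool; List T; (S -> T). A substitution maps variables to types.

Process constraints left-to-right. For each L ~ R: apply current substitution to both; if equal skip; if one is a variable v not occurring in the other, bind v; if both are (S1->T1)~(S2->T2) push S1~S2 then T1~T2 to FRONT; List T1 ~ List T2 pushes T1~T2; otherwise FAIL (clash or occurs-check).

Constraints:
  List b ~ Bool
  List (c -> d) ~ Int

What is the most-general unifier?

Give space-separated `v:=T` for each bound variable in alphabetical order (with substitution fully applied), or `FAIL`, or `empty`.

step 1: unify List b ~ Bool  [subst: {-} | 1 pending]
  clash: List b vs Bool

Answer: FAIL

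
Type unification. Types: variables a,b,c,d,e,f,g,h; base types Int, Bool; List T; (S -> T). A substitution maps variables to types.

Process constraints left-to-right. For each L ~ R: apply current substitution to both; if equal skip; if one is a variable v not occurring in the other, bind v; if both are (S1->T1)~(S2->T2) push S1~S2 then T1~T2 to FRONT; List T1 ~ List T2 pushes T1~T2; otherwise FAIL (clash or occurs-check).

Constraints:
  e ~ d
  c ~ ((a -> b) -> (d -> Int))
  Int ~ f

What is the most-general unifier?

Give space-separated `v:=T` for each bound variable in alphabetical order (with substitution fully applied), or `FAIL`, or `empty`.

Answer: c:=((a -> b) -> (d -> Int)) e:=d f:=Int

Derivation:
step 1: unify e ~ d  [subst: {-} | 2 pending]
  bind e := d
step 2: unify c ~ ((a -> b) -> (d -> Int))  [subst: {e:=d} | 1 pending]
  bind c := ((a -> b) -> (d -> Int))
step 3: unify Int ~ f  [subst: {e:=d, c:=((a -> b) -> (d -> Int))} | 0 pending]
  bind f := Int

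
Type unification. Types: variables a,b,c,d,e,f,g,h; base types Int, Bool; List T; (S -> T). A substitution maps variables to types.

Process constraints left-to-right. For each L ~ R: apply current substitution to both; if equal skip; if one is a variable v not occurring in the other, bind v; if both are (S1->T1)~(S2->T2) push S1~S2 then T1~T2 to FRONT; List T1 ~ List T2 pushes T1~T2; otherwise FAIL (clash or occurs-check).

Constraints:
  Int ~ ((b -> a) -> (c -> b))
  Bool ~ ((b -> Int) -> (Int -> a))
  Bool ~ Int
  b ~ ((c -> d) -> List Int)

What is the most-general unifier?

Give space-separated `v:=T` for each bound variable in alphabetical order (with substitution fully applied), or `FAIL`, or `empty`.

Answer: FAIL

Derivation:
step 1: unify Int ~ ((b -> a) -> (c -> b))  [subst: {-} | 3 pending]
  clash: Int vs ((b -> a) -> (c -> b))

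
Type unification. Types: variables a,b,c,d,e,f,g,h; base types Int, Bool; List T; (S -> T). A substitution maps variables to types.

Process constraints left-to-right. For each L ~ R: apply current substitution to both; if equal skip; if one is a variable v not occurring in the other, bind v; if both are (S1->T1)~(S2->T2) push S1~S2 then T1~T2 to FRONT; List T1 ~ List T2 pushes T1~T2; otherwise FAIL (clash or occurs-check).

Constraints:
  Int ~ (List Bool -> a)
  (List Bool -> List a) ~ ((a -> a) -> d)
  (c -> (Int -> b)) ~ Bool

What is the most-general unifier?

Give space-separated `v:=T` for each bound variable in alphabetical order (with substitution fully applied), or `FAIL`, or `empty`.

step 1: unify Int ~ (List Bool -> a)  [subst: {-} | 2 pending]
  clash: Int vs (List Bool -> a)

Answer: FAIL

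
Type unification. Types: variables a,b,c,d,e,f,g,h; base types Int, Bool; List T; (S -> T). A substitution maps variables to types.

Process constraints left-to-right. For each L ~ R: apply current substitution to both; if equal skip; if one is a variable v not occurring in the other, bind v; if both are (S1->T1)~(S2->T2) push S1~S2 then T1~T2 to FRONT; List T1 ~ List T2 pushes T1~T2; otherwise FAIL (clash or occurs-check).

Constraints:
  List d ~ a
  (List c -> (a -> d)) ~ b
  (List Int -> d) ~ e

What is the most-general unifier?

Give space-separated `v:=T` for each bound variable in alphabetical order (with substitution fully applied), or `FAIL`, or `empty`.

Answer: a:=List d b:=(List c -> (List d -> d)) e:=(List Int -> d)

Derivation:
step 1: unify List d ~ a  [subst: {-} | 2 pending]
  bind a := List d
step 2: unify (List c -> (List d -> d)) ~ b  [subst: {a:=List d} | 1 pending]
  bind b := (List c -> (List d -> d))
step 3: unify (List Int -> d) ~ e  [subst: {a:=List d, b:=(List c -> (List d -> d))} | 0 pending]
  bind e := (List Int -> d)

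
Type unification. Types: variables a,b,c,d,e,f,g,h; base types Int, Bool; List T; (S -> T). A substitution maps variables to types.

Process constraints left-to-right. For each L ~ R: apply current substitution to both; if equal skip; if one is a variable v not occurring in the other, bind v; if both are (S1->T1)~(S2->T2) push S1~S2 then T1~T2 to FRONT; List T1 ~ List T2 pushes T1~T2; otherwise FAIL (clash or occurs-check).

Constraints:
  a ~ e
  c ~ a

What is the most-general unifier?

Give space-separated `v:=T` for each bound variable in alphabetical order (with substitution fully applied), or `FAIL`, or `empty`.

step 1: unify a ~ e  [subst: {-} | 1 pending]
  bind a := e
step 2: unify c ~ e  [subst: {a:=e} | 0 pending]
  bind c := e

Answer: a:=e c:=e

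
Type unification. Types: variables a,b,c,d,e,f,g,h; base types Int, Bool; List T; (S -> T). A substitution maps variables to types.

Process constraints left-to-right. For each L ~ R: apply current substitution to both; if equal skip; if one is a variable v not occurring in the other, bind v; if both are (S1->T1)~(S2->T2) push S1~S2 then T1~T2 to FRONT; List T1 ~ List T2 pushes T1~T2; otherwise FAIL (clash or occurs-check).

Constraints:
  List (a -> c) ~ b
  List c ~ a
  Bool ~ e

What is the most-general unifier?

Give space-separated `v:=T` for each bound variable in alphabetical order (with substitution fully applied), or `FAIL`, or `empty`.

step 1: unify List (a -> c) ~ b  [subst: {-} | 2 pending]
  bind b := List (a -> c)
step 2: unify List c ~ a  [subst: {b:=List (a -> c)} | 1 pending]
  bind a := List c
step 3: unify Bool ~ e  [subst: {b:=List (a -> c), a:=List c} | 0 pending]
  bind e := Bool

Answer: a:=List c b:=List (List c -> c) e:=Bool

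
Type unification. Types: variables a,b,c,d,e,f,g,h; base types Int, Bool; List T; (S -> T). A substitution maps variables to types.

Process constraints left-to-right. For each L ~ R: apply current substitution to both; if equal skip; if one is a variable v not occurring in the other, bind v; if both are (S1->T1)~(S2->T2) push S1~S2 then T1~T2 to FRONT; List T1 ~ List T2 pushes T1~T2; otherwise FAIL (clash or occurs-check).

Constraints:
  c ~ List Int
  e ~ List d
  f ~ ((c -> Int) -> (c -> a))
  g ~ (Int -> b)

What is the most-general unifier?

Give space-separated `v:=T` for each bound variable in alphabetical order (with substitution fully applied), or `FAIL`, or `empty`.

step 1: unify c ~ List Int  [subst: {-} | 3 pending]
  bind c := List Int
step 2: unify e ~ List d  [subst: {c:=List Int} | 2 pending]
  bind e := List d
step 3: unify f ~ ((List Int -> Int) -> (List Int -> a))  [subst: {c:=List Int, e:=List d} | 1 pending]
  bind f := ((List Int -> Int) -> (List Int -> a))
step 4: unify g ~ (Int -> b)  [subst: {c:=List Int, e:=List d, f:=((List Int -> Int) -> (List Int -> a))} | 0 pending]
  bind g := (Int -> b)

Answer: c:=List Int e:=List d f:=((List Int -> Int) -> (List Int -> a)) g:=(Int -> b)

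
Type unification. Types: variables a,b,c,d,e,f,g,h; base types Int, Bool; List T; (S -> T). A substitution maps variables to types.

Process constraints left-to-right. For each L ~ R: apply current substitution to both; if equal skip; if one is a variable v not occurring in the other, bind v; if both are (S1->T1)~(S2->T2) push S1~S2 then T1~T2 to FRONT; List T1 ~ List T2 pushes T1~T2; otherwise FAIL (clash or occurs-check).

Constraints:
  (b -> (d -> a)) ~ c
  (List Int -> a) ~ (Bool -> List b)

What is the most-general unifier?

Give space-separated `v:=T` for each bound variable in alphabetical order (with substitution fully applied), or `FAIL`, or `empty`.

step 1: unify (b -> (d -> a)) ~ c  [subst: {-} | 1 pending]
  bind c := (b -> (d -> a))
step 2: unify (List Int -> a) ~ (Bool -> List b)  [subst: {c:=(b -> (d -> a))} | 0 pending]
  -> decompose arrow: push List Int~Bool, a~List b
step 3: unify List Int ~ Bool  [subst: {c:=(b -> (d -> a))} | 1 pending]
  clash: List Int vs Bool

Answer: FAIL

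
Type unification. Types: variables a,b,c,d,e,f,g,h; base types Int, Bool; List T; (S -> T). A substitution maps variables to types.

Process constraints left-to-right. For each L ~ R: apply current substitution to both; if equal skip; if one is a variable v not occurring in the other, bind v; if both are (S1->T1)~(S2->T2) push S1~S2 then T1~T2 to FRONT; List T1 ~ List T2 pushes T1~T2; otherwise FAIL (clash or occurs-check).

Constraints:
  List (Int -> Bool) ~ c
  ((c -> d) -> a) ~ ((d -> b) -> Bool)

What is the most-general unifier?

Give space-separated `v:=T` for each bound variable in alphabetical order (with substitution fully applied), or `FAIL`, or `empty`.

Answer: a:=Bool b:=List (Int -> Bool) c:=List (Int -> Bool) d:=List (Int -> Bool)

Derivation:
step 1: unify List (Int -> Bool) ~ c  [subst: {-} | 1 pending]
  bind c := List (Int -> Bool)
step 2: unify ((List (Int -> Bool) -> d) -> a) ~ ((d -> b) -> Bool)  [subst: {c:=List (Int -> Bool)} | 0 pending]
  -> decompose arrow: push (List (Int -> Bool) -> d)~(d -> b), a~Bool
step 3: unify (List (Int -> Bool) -> d) ~ (d -> b)  [subst: {c:=List (Int -> Bool)} | 1 pending]
  -> decompose arrow: push List (Int -> Bool)~d, d~b
step 4: unify List (Int -> Bool) ~ d  [subst: {c:=List (Int -> Bool)} | 2 pending]
  bind d := List (Int -> Bool)
step 5: unify List (Int -> Bool) ~ b  [subst: {c:=List (Int -> Bool), d:=List (Int -> Bool)} | 1 pending]
  bind b := List (Int -> Bool)
step 6: unify a ~ Bool  [subst: {c:=List (Int -> Bool), d:=List (Int -> Bool), b:=List (Int -> Bool)} | 0 pending]
  bind a := Bool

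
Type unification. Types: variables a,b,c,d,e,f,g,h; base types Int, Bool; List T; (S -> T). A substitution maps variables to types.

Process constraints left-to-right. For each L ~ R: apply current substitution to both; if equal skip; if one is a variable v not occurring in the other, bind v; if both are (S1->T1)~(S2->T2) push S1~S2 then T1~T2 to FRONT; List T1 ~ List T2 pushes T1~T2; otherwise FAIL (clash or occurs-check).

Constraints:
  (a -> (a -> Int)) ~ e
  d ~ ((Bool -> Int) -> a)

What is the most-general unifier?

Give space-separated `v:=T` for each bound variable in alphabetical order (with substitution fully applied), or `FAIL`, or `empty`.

Answer: d:=((Bool -> Int) -> a) e:=(a -> (a -> Int))

Derivation:
step 1: unify (a -> (a -> Int)) ~ e  [subst: {-} | 1 pending]
  bind e := (a -> (a -> Int))
step 2: unify d ~ ((Bool -> Int) -> a)  [subst: {e:=(a -> (a -> Int))} | 0 pending]
  bind d := ((Bool -> Int) -> a)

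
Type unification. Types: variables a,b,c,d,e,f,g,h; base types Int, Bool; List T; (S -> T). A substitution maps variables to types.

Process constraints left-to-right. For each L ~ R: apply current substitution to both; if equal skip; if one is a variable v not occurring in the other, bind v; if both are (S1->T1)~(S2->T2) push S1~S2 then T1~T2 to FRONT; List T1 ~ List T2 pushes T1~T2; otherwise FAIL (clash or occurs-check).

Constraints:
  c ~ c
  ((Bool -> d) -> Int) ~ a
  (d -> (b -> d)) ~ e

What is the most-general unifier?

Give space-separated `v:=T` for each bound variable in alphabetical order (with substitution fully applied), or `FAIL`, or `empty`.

Answer: a:=((Bool -> d) -> Int) e:=(d -> (b -> d))

Derivation:
step 1: unify c ~ c  [subst: {-} | 2 pending]
  -> identical, skip
step 2: unify ((Bool -> d) -> Int) ~ a  [subst: {-} | 1 pending]
  bind a := ((Bool -> d) -> Int)
step 3: unify (d -> (b -> d)) ~ e  [subst: {a:=((Bool -> d) -> Int)} | 0 pending]
  bind e := (d -> (b -> d))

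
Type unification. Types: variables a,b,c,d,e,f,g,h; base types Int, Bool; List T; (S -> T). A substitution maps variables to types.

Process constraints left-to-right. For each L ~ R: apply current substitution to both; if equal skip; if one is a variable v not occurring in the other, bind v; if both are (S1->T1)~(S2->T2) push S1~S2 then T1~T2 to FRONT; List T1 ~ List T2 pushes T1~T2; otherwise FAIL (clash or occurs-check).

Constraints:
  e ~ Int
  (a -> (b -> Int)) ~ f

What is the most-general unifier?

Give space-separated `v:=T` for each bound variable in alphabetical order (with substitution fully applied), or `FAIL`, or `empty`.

Answer: e:=Int f:=(a -> (b -> Int))

Derivation:
step 1: unify e ~ Int  [subst: {-} | 1 pending]
  bind e := Int
step 2: unify (a -> (b -> Int)) ~ f  [subst: {e:=Int} | 0 pending]
  bind f := (a -> (b -> Int))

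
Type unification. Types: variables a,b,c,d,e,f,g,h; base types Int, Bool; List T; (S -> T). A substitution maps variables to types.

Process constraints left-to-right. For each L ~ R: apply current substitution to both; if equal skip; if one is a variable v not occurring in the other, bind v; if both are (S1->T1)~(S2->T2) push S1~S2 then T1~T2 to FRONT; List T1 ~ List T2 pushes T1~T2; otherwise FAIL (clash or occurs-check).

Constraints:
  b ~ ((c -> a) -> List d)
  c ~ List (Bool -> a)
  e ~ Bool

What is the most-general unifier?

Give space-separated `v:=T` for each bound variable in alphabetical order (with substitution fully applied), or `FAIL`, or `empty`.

Answer: b:=((List (Bool -> a) -> a) -> List d) c:=List (Bool -> a) e:=Bool

Derivation:
step 1: unify b ~ ((c -> a) -> List d)  [subst: {-} | 2 pending]
  bind b := ((c -> a) -> List d)
step 2: unify c ~ List (Bool -> a)  [subst: {b:=((c -> a) -> List d)} | 1 pending]
  bind c := List (Bool -> a)
step 3: unify e ~ Bool  [subst: {b:=((c -> a) -> List d), c:=List (Bool -> a)} | 0 pending]
  bind e := Bool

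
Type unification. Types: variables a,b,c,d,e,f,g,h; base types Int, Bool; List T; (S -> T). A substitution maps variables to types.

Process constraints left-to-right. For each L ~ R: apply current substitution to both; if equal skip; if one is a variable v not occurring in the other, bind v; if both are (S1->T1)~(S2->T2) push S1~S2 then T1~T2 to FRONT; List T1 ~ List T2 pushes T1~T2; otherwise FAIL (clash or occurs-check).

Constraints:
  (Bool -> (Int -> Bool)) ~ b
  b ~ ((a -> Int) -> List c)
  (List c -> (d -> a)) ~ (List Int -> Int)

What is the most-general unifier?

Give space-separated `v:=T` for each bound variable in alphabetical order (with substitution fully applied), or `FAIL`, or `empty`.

step 1: unify (Bool -> (Int -> Bool)) ~ b  [subst: {-} | 2 pending]
  bind b := (Bool -> (Int -> Bool))
step 2: unify (Bool -> (Int -> Bool)) ~ ((a -> Int) -> List c)  [subst: {b:=(Bool -> (Int -> Bool))} | 1 pending]
  -> decompose arrow: push Bool~(a -> Int), (Int -> Bool)~List c
step 3: unify Bool ~ (a -> Int)  [subst: {b:=(Bool -> (Int -> Bool))} | 2 pending]
  clash: Bool vs (a -> Int)

Answer: FAIL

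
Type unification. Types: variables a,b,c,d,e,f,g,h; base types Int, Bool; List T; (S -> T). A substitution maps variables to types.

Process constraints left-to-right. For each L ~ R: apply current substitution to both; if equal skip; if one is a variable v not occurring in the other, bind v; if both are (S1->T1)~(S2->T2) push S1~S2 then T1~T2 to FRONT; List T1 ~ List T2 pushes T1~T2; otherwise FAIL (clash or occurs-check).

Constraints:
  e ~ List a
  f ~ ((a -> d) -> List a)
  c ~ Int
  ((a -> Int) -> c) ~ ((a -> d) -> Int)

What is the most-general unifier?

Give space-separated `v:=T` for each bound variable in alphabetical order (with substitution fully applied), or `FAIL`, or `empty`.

step 1: unify e ~ List a  [subst: {-} | 3 pending]
  bind e := List a
step 2: unify f ~ ((a -> d) -> List a)  [subst: {e:=List a} | 2 pending]
  bind f := ((a -> d) -> List a)
step 3: unify c ~ Int  [subst: {e:=List a, f:=((a -> d) -> List a)} | 1 pending]
  bind c := Int
step 4: unify ((a -> Int) -> Int) ~ ((a -> d) -> Int)  [subst: {e:=List a, f:=((a -> d) -> List a), c:=Int} | 0 pending]
  -> decompose arrow: push (a -> Int)~(a -> d), Int~Int
step 5: unify (a -> Int) ~ (a -> d)  [subst: {e:=List a, f:=((a -> d) -> List a), c:=Int} | 1 pending]
  -> decompose arrow: push a~a, Int~d
step 6: unify a ~ a  [subst: {e:=List a, f:=((a -> d) -> List a), c:=Int} | 2 pending]
  -> identical, skip
step 7: unify Int ~ d  [subst: {e:=List a, f:=((a -> d) -> List a), c:=Int} | 1 pending]
  bind d := Int
step 8: unify Int ~ Int  [subst: {e:=List a, f:=((a -> d) -> List a), c:=Int, d:=Int} | 0 pending]
  -> identical, skip

Answer: c:=Int d:=Int e:=List a f:=((a -> Int) -> List a)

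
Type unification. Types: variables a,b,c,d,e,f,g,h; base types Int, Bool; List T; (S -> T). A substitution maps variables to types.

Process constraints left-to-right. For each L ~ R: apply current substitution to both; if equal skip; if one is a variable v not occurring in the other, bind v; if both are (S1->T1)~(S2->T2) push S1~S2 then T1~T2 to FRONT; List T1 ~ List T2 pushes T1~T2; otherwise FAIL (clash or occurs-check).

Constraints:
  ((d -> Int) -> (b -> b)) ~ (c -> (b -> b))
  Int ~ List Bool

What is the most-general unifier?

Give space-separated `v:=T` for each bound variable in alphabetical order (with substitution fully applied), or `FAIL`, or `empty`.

Answer: FAIL

Derivation:
step 1: unify ((d -> Int) -> (b -> b)) ~ (c -> (b -> b))  [subst: {-} | 1 pending]
  -> decompose arrow: push (d -> Int)~c, (b -> b)~(b -> b)
step 2: unify (d -> Int) ~ c  [subst: {-} | 2 pending]
  bind c := (d -> Int)
step 3: unify (b -> b) ~ (b -> b)  [subst: {c:=(d -> Int)} | 1 pending]
  -> identical, skip
step 4: unify Int ~ List Bool  [subst: {c:=(d -> Int)} | 0 pending]
  clash: Int vs List Bool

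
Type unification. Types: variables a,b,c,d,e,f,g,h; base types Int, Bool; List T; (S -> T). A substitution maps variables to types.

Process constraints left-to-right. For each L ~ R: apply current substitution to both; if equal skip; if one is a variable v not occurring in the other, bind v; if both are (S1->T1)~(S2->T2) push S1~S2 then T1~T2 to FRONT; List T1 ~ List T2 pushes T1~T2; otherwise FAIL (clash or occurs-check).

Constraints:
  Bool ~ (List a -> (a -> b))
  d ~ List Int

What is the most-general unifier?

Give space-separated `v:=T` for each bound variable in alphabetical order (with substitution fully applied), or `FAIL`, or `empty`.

step 1: unify Bool ~ (List a -> (a -> b))  [subst: {-} | 1 pending]
  clash: Bool vs (List a -> (a -> b))

Answer: FAIL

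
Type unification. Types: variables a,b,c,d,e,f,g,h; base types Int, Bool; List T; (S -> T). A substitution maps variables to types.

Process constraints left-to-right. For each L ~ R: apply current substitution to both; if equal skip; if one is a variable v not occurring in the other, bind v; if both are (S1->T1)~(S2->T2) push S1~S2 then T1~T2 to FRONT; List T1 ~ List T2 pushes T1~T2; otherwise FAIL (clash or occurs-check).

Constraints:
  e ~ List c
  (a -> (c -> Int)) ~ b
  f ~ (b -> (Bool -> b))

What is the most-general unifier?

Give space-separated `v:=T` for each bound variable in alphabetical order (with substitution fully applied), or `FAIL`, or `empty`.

step 1: unify e ~ List c  [subst: {-} | 2 pending]
  bind e := List c
step 2: unify (a -> (c -> Int)) ~ b  [subst: {e:=List c} | 1 pending]
  bind b := (a -> (c -> Int))
step 3: unify f ~ ((a -> (c -> Int)) -> (Bool -> (a -> (c -> Int))))  [subst: {e:=List c, b:=(a -> (c -> Int))} | 0 pending]
  bind f := ((a -> (c -> Int)) -> (Bool -> (a -> (c -> Int))))

Answer: b:=(a -> (c -> Int)) e:=List c f:=((a -> (c -> Int)) -> (Bool -> (a -> (c -> Int))))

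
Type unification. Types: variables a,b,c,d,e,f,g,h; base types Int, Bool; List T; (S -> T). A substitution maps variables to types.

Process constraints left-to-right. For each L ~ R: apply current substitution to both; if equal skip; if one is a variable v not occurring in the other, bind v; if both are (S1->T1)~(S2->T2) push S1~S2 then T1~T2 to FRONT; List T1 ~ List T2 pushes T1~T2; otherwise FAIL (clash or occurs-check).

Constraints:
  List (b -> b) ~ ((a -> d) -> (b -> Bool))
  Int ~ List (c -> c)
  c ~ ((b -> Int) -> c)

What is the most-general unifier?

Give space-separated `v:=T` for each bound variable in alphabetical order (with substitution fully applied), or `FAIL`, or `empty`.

Answer: FAIL

Derivation:
step 1: unify List (b -> b) ~ ((a -> d) -> (b -> Bool))  [subst: {-} | 2 pending]
  clash: List (b -> b) vs ((a -> d) -> (b -> Bool))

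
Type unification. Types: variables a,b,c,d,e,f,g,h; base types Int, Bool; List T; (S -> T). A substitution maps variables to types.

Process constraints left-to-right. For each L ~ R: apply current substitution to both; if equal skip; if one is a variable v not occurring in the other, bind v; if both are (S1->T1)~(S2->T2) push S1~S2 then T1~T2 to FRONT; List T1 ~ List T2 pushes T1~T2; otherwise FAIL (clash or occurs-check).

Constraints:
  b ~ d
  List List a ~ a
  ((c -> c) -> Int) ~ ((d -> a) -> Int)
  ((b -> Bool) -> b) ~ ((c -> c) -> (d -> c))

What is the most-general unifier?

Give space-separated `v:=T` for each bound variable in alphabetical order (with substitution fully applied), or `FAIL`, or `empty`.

Answer: FAIL

Derivation:
step 1: unify b ~ d  [subst: {-} | 3 pending]
  bind b := d
step 2: unify List List a ~ a  [subst: {b:=d} | 2 pending]
  occurs-check fail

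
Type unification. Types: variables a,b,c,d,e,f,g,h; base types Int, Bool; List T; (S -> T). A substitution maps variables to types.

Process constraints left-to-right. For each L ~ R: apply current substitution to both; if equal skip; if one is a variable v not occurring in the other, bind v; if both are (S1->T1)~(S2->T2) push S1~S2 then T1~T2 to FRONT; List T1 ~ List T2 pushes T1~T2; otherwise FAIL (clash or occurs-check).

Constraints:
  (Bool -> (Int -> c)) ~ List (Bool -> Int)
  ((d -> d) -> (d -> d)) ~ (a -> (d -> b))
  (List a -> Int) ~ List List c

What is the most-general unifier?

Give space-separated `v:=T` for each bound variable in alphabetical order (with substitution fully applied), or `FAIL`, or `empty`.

step 1: unify (Bool -> (Int -> c)) ~ List (Bool -> Int)  [subst: {-} | 2 pending]
  clash: (Bool -> (Int -> c)) vs List (Bool -> Int)

Answer: FAIL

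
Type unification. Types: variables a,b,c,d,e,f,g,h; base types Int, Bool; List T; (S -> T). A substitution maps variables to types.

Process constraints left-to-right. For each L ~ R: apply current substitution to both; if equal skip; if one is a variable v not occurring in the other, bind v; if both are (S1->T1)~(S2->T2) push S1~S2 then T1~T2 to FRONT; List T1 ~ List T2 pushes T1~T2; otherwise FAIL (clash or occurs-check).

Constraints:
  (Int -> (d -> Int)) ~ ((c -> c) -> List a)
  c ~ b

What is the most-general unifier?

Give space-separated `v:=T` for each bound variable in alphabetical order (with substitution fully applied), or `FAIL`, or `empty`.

Answer: FAIL

Derivation:
step 1: unify (Int -> (d -> Int)) ~ ((c -> c) -> List a)  [subst: {-} | 1 pending]
  -> decompose arrow: push Int~(c -> c), (d -> Int)~List a
step 2: unify Int ~ (c -> c)  [subst: {-} | 2 pending]
  clash: Int vs (c -> c)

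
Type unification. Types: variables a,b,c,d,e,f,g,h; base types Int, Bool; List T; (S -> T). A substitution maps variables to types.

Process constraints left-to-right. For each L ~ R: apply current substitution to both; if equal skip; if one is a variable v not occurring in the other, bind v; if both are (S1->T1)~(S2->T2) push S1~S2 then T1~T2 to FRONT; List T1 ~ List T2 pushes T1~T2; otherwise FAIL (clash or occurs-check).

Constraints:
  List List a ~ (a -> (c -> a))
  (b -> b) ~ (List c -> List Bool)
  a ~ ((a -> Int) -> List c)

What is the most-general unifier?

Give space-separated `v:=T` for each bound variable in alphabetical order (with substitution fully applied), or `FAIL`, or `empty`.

Answer: FAIL

Derivation:
step 1: unify List List a ~ (a -> (c -> a))  [subst: {-} | 2 pending]
  clash: List List a vs (a -> (c -> a))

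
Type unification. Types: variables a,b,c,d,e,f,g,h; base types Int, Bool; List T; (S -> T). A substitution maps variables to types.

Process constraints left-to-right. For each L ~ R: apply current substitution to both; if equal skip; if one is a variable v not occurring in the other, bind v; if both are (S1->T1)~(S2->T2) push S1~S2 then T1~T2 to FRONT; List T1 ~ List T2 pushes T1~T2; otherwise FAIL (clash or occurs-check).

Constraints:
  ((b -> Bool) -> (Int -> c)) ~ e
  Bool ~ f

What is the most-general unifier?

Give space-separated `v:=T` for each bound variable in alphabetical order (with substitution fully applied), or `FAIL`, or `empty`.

Answer: e:=((b -> Bool) -> (Int -> c)) f:=Bool

Derivation:
step 1: unify ((b -> Bool) -> (Int -> c)) ~ e  [subst: {-} | 1 pending]
  bind e := ((b -> Bool) -> (Int -> c))
step 2: unify Bool ~ f  [subst: {e:=((b -> Bool) -> (Int -> c))} | 0 pending]
  bind f := Bool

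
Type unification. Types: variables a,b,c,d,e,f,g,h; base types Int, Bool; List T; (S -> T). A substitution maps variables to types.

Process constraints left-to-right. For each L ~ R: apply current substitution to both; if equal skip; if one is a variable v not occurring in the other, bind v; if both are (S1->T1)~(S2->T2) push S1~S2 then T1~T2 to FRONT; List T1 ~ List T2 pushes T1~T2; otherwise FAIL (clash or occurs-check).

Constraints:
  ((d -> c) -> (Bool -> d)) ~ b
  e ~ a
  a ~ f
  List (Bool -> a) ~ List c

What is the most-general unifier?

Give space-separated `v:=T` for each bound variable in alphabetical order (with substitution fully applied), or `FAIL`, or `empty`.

step 1: unify ((d -> c) -> (Bool -> d)) ~ b  [subst: {-} | 3 pending]
  bind b := ((d -> c) -> (Bool -> d))
step 2: unify e ~ a  [subst: {b:=((d -> c) -> (Bool -> d))} | 2 pending]
  bind e := a
step 3: unify a ~ f  [subst: {b:=((d -> c) -> (Bool -> d)), e:=a} | 1 pending]
  bind a := f
step 4: unify List (Bool -> f) ~ List c  [subst: {b:=((d -> c) -> (Bool -> d)), e:=a, a:=f} | 0 pending]
  -> decompose List: push (Bool -> f)~c
step 5: unify (Bool -> f) ~ c  [subst: {b:=((d -> c) -> (Bool -> d)), e:=a, a:=f} | 0 pending]
  bind c := (Bool -> f)

Answer: a:=f b:=((d -> (Bool -> f)) -> (Bool -> d)) c:=(Bool -> f) e:=f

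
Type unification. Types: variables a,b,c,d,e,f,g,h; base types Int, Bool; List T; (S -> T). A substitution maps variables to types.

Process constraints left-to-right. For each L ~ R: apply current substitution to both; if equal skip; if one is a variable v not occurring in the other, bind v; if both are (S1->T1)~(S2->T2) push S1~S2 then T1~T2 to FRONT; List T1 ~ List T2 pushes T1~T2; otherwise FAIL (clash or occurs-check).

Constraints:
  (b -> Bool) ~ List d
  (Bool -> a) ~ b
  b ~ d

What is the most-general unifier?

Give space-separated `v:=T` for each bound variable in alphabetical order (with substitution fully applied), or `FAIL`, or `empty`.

step 1: unify (b -> Bool) ~ List d  [subst: {-} | 2 pending]
  clash: (b -> Bool) vs List d

Answer: FAIL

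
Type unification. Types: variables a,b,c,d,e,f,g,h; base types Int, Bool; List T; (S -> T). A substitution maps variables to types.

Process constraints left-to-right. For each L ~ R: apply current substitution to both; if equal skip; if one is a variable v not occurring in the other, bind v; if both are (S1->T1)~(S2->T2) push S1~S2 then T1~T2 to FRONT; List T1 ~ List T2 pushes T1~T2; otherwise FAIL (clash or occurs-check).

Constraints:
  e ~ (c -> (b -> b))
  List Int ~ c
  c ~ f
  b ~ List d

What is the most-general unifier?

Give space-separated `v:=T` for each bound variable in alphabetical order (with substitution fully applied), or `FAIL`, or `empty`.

Answer: b:=List d c:=List Int e:=(List Int -> (List d -> List d)) f:=List Int

Derivation:
step 1: unify e ~ (c -> (b -> b))  [subst: {-} | 3 pending]
  bind e := (c -> (b -> b))
step 2: unify List Int ~ c  [subst: {e:=(c -> (b -> b))} | 2 pending]
  bind c := List Int
step 3: unify List Int ~ f  [subst: {e:=(c -> (b -> b)), c:=List Int} | 1 pending]
  bind f := List Int
step 4: unify b ~ List d  [subst: {e:=(c -> (b -> b)), c:=List Int, f:=List Int} | 0 pending]
  bind b := List d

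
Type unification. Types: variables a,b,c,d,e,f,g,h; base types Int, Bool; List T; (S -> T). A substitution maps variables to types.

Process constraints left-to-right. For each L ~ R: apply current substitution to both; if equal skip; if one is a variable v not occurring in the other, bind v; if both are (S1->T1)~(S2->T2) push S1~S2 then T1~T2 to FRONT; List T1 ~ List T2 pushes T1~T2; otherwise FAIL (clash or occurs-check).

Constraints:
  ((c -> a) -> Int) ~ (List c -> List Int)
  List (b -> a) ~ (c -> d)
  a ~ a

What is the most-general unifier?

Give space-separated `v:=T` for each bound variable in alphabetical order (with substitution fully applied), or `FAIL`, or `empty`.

step 1: unify ((c -> a) -> Int) ~ (List c -> List Int)  [subst: {-} | 2 pending]
  -> decompose arrow: push (c -> a)~List c, Int~List Int
step 2: unify (c -> a) ~ List c  [subst: {-} | 3 pending]
  clash: (c -> a) vs List c

Answer: FAIL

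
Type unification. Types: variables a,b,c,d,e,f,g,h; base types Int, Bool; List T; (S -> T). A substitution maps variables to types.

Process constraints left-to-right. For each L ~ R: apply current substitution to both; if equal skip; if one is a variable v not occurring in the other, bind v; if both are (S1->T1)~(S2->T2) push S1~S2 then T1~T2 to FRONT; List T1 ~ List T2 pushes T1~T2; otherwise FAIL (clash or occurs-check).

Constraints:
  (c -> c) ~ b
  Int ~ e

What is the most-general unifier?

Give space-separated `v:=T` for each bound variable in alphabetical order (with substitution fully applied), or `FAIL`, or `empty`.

step 1: unify (c -> c) ~ b  [subst: {-} | 1 pending]
  bind b := (c -> c)
step 2: unify Int ~ e  [subst: {b:=(c -> c)} | 0 pending]
  bind e := Int

Answer: b:=(c -> c) e:=Int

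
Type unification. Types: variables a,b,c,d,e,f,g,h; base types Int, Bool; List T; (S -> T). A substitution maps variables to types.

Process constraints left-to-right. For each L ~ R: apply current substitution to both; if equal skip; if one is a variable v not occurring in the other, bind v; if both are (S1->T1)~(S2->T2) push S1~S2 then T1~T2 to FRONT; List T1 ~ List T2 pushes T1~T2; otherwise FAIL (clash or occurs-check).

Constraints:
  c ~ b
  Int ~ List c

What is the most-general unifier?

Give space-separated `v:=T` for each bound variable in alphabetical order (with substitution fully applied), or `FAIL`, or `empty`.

step 1: unify c ~ b  [subst: {-} | 1 pending]
  bind c := b
step 2: unify Int ~ List b  [subst: {c:=b} | 0 pending]
  clash: Int vs List b

Answer: FAIL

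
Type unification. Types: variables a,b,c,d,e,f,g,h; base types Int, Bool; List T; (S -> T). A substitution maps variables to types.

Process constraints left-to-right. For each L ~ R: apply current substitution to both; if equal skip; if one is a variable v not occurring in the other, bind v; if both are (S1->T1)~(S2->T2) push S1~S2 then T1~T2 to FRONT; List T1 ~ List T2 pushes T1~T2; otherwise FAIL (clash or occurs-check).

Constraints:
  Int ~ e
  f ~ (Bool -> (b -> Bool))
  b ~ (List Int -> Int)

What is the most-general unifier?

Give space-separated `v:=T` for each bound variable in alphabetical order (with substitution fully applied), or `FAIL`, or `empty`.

Answer: b:=(List Int -> Int) e:=Int f:=(Bool -> ((List Int -> Int) -> Bool))

Derivation:
step 1: unify Int ~ e  [subst: {-} | 2 pending]
  bind e := Int
step 2: unify f ~ (Bool -> (b -> Bool))  [subst: {e:=Int} | 1 pending]
  bind f := (Bool -> (b -> Bool))
step 3: unify b ~ (List Int -> Int)  [subst: {e:=Int, f:=(Bool -> (b -> Bool))} | 0 pending]
  bind b := (List Int -> Int)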